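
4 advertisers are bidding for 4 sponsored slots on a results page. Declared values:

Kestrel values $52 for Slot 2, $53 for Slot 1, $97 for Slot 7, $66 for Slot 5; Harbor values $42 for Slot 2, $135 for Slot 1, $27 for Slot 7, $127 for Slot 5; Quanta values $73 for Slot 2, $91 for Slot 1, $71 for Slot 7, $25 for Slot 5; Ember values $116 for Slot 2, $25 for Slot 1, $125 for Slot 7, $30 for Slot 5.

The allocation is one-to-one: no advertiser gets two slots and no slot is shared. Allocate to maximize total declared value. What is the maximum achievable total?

Maximum total: $431

Optimal: Kestrel→Slot 7 ($97), Harbor→Slot 5 ($127), Quanta→Slot 1 ($91), Ember→Slot 2 ($116) — total 97+127+91+116 = $431.
Column-greedy (each slot in turn goes to its best remaining advertiser) gives $373, worse by 58.
Next-best assignment: Kestrel→Slot 5, Harbor→Slot 1, Quanta→Slot 2, Ember→Slot 7 = $399.
Swapping Kestrel↔Quanta (Kestrel→Slot 1 $53, Quanta→Slot 7 $71) loses 64.
Checked against all permutations: $431 is optimal.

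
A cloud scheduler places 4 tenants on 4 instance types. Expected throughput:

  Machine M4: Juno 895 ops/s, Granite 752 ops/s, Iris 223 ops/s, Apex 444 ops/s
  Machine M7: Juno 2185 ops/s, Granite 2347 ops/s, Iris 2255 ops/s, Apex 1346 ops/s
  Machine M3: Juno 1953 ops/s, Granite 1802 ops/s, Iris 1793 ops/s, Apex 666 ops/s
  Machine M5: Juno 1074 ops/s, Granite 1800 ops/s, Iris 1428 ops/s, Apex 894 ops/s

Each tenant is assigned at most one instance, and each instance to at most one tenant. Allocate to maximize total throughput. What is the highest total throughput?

Optimal: Juno→Machine M3 (1953 ops/s), Granite→Machine M5 (1800 ops/s), Iris→Machine M7 (2255 ops/s), Apex→Machine M4 (444 ops/s) — total 1953+1800+2255+444 = 6452 ops/s.
Max-entry greedy (repeatedly take the single best remaining cell) gives 6172 ops/s, worse by 280.
Next-best assignment: Juno→Machine M7, Granite→Machine M5, Iris→Machine M3, Apex→Machine M4 = 6222 ops/s.

Max total: 6452 ops/s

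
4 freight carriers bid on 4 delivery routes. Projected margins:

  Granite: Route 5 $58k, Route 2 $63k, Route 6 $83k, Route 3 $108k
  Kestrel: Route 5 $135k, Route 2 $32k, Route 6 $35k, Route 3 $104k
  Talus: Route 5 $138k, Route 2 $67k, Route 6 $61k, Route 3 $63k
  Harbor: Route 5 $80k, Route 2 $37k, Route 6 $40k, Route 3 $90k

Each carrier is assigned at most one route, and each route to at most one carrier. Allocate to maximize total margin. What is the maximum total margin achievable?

Optimal: Granite→Route 6 ($83k), Kestrel→Route 5 ($135k), Talus→Route 2 ($67k), Harbor→Route 3 ($90k) — total 83+135+67+90 = $375k.
Column-greedy (each route in turn goes to its best remaining carrier) gives $345k, worse by 30.
No other one-to-one assignment exceeds $375k.

Maximum total: $375k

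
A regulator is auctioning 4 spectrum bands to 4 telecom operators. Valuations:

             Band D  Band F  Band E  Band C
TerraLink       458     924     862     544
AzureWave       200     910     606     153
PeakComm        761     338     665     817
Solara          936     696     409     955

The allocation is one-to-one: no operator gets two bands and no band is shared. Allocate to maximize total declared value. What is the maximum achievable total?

Maximum total: $3525M

Optimal: TerraLink→Band E ($862M), AzureWave→Band F ($910M), PeakComm→Band C ($817M), Solara→Band D ($936M) — total 862+910+817+936 = $3525M.
Row-greedy (each operator in turn takes its best remaining band) gives $3283M, worse by 242.
Next-best assignment: TerraLink→Band E, AzureWave→Band F, PeakComm→Band D, Solara→Band C = $3488M.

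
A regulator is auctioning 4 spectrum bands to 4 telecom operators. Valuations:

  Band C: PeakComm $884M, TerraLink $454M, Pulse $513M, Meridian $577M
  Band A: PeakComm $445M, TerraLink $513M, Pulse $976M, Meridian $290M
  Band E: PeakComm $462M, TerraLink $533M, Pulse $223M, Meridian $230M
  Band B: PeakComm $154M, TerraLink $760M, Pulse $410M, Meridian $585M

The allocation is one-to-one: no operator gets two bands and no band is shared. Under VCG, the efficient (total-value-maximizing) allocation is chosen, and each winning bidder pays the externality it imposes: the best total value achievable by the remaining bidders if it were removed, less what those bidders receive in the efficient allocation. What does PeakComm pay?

Efficient allocation: PeakComm→Band C ($884M), TerraLink→Band E ($533M), Pulse→Band A ($976M), Meridian→Band B ($585M); total welfare W = $2978M.
PeakComm receives Band C at value $884M, so the others get W − 884 = $2094M.
Without PeakComm: best allocation of the remaining 3 bidders over all 4 bands is TerraLink→Band B ($760M), Pulse→Band A ($976M), Meridian→Band C ($577M), total $2313M.
VCG payment = (others' best without PeakComm) − (others' welfare with PeakComm) = 2313 − 2094 = $219M.

PeakComm pays $219M.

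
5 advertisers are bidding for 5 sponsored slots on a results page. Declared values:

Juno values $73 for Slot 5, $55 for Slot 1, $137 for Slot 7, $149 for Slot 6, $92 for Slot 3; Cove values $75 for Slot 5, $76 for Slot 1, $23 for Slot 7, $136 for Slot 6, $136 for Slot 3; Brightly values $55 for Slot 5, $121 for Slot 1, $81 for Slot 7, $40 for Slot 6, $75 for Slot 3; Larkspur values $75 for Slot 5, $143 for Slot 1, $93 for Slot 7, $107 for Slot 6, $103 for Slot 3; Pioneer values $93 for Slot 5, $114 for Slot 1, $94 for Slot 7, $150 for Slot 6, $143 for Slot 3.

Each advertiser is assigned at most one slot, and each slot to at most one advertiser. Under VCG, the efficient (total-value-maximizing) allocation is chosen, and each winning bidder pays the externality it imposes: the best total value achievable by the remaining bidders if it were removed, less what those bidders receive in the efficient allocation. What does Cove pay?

Efficient allocation: Juno→Slot 7 ($137), Cove→Slot 3 ($136), Brightly→Slot 5 ($55), Larkspur→Slot 1 ($143), Pioneer→Slot 6 ($150); total welfare W = $621.
Cove receives Slot 3 at value $136, so the others get W − 136 = $485.
Without Cove: best allocation of the remaining 4 bidders over all 5 slots is Juno→Slot 6 ($149), Brightly→Slot 7 ($81), Larkspur→Slot 1 ($143), Pioneer→Slot 3 ($143), total $516.
VCG payment = (others' best without Cove) − (others' welfare with Cove) = 516 − 485 = $31.

Cove pays $31.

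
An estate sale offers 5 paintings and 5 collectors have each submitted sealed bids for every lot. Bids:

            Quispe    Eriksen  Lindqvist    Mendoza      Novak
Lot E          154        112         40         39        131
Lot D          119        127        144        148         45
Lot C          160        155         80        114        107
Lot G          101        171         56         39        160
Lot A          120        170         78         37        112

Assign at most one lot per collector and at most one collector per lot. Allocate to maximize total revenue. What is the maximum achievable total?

Maximum total: $742

This is a one-to-one assignment (maximum-weight bipartite matching).
Optimal: Quispe→Lot E ($154), Eriksen→Lot A ($170), Lindqvist→Lot D ($144), Mendoza→Lot C ($114), Novak→Lot G ($160) — total 154+170+144+114+160 = $742.
Row-greedy (each collector in turn takes its best remaining lot) gives $626, worse by 116.
Swapping Quispe↔Mendoza (Quispe→Lot C $160, Mendoza→Lot E $39) loses 69.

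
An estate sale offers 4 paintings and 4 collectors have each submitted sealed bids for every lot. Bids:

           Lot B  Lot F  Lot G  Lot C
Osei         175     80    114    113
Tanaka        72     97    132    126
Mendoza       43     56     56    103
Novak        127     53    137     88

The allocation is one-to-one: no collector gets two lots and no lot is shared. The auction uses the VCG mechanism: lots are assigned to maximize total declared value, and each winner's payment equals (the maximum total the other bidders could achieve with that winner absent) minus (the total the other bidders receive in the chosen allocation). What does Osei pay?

Osei pays $25.

Efficient allocation: Osei→Lot B ($175), Tanaka→Lot F ($97), Mendoza→Lot C ($103), Novak→Lot G ($137); total welfare W = $512.
Osei receives Lot B at value $175, so the others get W − 175 = $337.
Without Osei: best allocation of the remaining 3 bidders over all 4 lots is Tanaka→Lot G ($132), Mendoza→Lot C ($103), Novak→Lot B ($127), total $362.
VCG payment = (others' best without Osei) − (others' welfare with Osei) = 362 − 337 = $25.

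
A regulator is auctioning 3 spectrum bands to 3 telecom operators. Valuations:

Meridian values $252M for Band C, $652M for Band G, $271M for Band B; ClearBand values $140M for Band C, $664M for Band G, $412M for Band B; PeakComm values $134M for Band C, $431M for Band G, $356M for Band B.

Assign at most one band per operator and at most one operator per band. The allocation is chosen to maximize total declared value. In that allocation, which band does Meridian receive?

This is the linear assignment problem.
Optimal: Meridian→Band C ($252M), ClearBand→Band G ($664M), PeakComm→Band B ($356M) — total 252+664+356 = $1272M.
Row-greedy (each operator in turn takes its best remaining band) gives $1198M, worse by 74.
Meridian's own top band is Band G ($652M), but forcing Meridian→Band G and reassigning the rest optimally gives only $1198M — worse by 74.

Meridian receives Band C.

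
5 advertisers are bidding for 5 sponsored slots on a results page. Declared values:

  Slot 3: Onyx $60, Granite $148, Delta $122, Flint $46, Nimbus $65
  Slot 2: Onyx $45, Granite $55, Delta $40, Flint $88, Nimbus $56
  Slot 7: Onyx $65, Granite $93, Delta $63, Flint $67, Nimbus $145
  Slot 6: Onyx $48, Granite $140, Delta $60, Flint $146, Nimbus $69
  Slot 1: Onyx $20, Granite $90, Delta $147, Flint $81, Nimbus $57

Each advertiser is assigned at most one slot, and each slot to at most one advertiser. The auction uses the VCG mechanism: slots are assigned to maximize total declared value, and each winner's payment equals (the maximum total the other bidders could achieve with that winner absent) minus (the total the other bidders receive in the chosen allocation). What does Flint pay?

Efficient allocation: Onyx→Slot 2 ($45), Granite→Slot 3 ($148), Delta→Slot 1 ($147), Flint→Slot 6 ($146), Nimbus→Slot 7 ($145); total welfare W = $631.
Flint receives Slot 6 at value $146, so the others get W − 146 = $485.
Without Flint: best allocation of the remaining 4 bidders over all 5 slots is Onyx→Slot 3 ($60), Granite→Slot 6 ($140), Delta→Slot 1 ($147), Nimbus→Slot 7 ($145), total $492.
VCG payment = (others' best without Flint) − (others' welfare with Flint) = 492 − 485 = $7.

Flint pays $7.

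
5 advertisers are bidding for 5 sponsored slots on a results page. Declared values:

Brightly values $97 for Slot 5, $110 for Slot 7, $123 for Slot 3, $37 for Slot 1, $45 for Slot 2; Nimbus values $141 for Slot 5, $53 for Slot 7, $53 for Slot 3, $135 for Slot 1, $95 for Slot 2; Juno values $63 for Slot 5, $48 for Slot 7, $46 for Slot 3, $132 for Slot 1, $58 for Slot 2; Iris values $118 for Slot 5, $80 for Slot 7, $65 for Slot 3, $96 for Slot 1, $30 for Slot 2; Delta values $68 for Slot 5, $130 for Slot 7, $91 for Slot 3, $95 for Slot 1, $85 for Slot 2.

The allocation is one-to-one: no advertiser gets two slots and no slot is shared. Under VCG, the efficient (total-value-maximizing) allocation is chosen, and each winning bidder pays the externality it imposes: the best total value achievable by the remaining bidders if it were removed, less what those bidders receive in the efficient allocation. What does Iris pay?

Efficient allocation: Brightly→Slot 3 ($123), Nimbus→Slot 2 ($95), Juno→Slot 1 ($132), Iris→Slot 5 ($118), Delta→Slot 7 ($130); total welfare W = $598.
Iris receives Slot 5 at value $118, so the others get W − 118 = $480.
Without Iris: best allocation of the remaining 4 bidders over all 5 slots is Brightly→Slot 3 ($123), Nimbus→Slot 5 ($141), Juno→Slot 1 ($132), Delta→Slot 7 ($130), total $526.
VCG payment = (others' best without Iris) − (others' welfare with Iris) = 526 − 480 = $46.

Iris pays $46.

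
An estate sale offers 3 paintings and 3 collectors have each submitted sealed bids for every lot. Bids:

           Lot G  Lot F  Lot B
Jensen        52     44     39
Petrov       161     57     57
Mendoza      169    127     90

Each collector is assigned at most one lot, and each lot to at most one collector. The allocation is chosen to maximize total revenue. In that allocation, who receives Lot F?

Mendoza receives Lot F.

Optimal: Jensen→Lot B ($39), Petrov→Lot G ($161), Mendoza→Lot F ($127) — total 39+161+127 = $327.
Checked against all permutations: $327 is optimal.
Mendoza's own top lot is Lot G ($169), but forcing Mendoza→Lot G and reassigning the rest optimally gives only $270 — worse by 57.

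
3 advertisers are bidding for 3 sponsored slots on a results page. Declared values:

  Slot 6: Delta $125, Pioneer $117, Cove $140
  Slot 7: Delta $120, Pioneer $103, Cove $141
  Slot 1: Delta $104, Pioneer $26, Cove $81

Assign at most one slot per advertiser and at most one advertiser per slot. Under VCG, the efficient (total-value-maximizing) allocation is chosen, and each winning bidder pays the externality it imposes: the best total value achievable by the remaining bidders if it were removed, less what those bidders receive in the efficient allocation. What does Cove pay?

Efficient allocation: Delta→Slot 1 ($104), Pioneer→Slot 6 ($117), Cove→Slot 7 ($141); total welfare W = $362.
Cove receives Slot 7 at value $141, so the others get W − 141 = $221.
Without Cove: best allocation of the remaining 2 bidders over all 3 slots is Delta→Slot 7 ($120), Pioneer→Slot 6 ($117), total $237.
VCG payment = (others' best without Cove) − (others' welfare with Cove) = 237 − 221 = $16.

Cove pays $16.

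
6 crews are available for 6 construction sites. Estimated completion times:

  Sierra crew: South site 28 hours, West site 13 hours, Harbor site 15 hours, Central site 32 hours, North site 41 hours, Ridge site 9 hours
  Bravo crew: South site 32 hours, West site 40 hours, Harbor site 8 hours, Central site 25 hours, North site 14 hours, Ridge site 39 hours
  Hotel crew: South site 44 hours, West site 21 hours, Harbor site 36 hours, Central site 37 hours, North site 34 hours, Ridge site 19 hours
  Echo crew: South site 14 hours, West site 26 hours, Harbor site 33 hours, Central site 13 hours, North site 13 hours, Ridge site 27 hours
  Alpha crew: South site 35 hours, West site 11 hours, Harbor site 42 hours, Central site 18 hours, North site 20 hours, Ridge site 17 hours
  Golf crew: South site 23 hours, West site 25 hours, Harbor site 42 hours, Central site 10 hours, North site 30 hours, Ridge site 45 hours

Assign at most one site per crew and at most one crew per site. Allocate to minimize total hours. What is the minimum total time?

Optimal: Sierra crew→Ridge site (9 hours), Bravo crew→Harbor site (8 hours), Hotel crew→West site (21 hours), Echo crew→South site (14 hours), Alpha crew→North site (20 hours), Golf crew→Central site (10 hours) — total 9+8+21+14+20+10 = 82 hours.
Min-entry greedy (repeatedly take the single cheapest remaining cell) gives 95 hours, worse by 13.
Checked against all permutations: 82 hours is optimal.

Min total: 82 hours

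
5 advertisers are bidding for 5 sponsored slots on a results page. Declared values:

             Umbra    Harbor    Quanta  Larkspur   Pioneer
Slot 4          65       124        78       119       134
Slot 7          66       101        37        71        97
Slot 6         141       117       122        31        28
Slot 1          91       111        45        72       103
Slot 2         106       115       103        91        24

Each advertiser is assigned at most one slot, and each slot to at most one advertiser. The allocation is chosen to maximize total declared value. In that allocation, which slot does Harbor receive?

Harbor receives Slot 1.

This is the linear assignment problem.
Optimal: Umbra→Slot 6 ($141), Harbor→Slot 1 ($111), Quanta→Slot 2 ($103), Larkspur→Slot 4 ($119), Pioneer→Slot 7 ($97) — total 141+111+103+119+97 = $571.
Column-greedy (each slot in turn goes to its best remaining advertiser) gives $551, worse by 20.
Next-best assignment: Umbra→Slot 6, Harbor→Slot 7, Quanta→Slot 2, Larkspur→Slot 4, Pioneer→Slot 1 = $567.
Every other assignment is strictly worse.
Harbor's own top slot is Slot 4 ($124), but forcing Harbor→Slot 4 and reassigning the rest optimally gives only $542 — worse by 29.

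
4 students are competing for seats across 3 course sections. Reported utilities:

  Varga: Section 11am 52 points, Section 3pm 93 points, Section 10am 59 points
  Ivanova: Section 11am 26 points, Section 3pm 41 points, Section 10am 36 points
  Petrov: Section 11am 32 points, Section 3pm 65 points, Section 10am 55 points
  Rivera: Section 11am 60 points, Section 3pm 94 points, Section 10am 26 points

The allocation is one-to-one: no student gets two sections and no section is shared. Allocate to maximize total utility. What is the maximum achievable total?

Optimal: Rivera→Section 11am (60 points), Varga→Section 3pm (93 points), Petrov→Section 10am (55 points) — total 60+93+55 = 208 points.
Next-best assignment: Varga→Section 11am, Rivera→Section 3pm, Petrov→Section 10am = 201 points.
Swapping Varga↔Petrov (Varga→Section 10am 59 points, Petrov→Section 3pm 65 points) loses 24.

Max total: 208 points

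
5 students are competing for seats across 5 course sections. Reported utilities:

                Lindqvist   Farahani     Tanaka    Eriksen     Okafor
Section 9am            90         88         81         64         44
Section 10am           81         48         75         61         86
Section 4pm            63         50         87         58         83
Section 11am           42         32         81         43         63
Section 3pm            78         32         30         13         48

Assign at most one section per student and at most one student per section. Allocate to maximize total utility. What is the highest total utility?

This is a one-to-one assignment (maximum-weight bipartite matching).
Optimal: Lindqvist→Section 3pm (78 points), Farahani→Section 9am (88 points), Tanaka→Section 11am (81 points), Eriksen→Section 10am (61 points), Okafor→Section 4pm (83 points) — total 78+88+81+61+83 = 391 points.
Max-entry greedy (repeatedly take the single best remaining cell) gives 338 points, worse by 53.
No other one-to-one assignment exceeds 391 points.

Max total: 391 points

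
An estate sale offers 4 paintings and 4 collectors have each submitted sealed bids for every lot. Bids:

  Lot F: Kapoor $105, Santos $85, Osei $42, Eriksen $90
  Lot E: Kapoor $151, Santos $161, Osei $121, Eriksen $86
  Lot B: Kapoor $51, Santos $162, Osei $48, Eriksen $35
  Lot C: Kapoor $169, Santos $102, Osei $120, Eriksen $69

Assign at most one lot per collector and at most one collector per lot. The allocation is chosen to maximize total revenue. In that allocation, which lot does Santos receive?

Santos receives Lot B.

Optimal: Kapoor→Lot C ($169), Santos→Lot B ($162), Osei→Lot E ($121), Eriksen→Lot F ($90) — total 169+162+121+90 = $542.
Column-greedy (each lot in turn goes to its best remaining collector) gives $383, worse by 159.
Next-best assignment: Kapoor→Lot E, Santos→Lot B, Osei→Lot C, Eriksen→Lot F = $523.
No other one-to-one assignment exceeds $542.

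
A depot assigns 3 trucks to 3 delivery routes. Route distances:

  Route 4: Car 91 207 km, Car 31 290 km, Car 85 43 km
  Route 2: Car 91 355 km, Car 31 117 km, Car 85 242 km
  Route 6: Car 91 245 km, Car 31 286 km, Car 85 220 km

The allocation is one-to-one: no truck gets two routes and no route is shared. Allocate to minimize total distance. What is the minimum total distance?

Optimal: Car 91→Route 6 (245 km), Car 31→Route 2 (117 km), Car 85→Route 4 (43 km) — total 245+117+43 = 405 km.
Row-greedy (each truck in turn takes its cheapest remaining route) gives 544 km, worse by 139.
Next-best assignment: Car 91→Route 4, Car 31→Route 2, Car 85→Route 6 = 544 km.
Swapping Car 85↔Car 31 (Car 85→Route 2 242 km, Car 31→Route 4 290 km) adds 372.
Checked against all permutations: 405 km is optimal.

Min total: 405 km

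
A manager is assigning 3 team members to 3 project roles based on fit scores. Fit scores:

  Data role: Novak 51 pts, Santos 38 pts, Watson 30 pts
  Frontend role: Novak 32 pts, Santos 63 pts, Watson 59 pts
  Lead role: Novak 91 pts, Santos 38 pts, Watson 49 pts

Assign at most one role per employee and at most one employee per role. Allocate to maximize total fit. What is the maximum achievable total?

Max total: 188 pts

This is a one-to-one assignment (maximum-weight bipartite matching).
Optimal: Novak→Lead role (91 pts), Santos→Data role (38 pts), Watson→Frontend role (59 pts) — total 91+38+59 = 188 pts.
Row-greedy (each employee in turn takes its best remaining role) gives 184 pts, worse by 4.
Next-best assignment: Novak→Lead role, Santos→Frontend role, Watson→Data role = 184 pts.
Every other assignment is strictly worse.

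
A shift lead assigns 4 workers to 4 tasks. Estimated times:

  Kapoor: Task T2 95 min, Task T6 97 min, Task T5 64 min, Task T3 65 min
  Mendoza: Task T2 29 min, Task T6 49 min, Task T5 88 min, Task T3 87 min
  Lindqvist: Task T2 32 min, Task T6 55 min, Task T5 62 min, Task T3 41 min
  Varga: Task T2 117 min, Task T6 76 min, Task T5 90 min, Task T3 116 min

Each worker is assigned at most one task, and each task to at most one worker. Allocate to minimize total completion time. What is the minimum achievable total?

Minimum total: 210 min

Treat this as an assignment problem: match each worker to one task.
Optimal: Kapoor→Task T5 (64 min), Mendoza→Task T2 (29 min), Lindqvist→Task T3 (41 min), Varga→Task T6 (76 min) — total 64+29+41+76 = 210 min.
Column-greedy (each task in turn goes to its cheapest remaining worker) gives 264 min, worse by 54.
No other one-to-one assignment undercuts 210 min.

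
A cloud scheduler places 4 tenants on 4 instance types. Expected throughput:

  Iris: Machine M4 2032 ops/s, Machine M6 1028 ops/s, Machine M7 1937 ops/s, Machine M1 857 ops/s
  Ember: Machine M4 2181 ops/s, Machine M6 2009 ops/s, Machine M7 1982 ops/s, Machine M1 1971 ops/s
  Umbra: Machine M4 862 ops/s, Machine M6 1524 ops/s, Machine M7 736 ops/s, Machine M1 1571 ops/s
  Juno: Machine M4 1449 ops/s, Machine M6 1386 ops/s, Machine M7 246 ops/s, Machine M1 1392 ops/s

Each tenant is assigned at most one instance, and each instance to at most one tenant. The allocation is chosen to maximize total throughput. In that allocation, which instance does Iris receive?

Optimal: Iris→Machine M7 (1937 ops/s), Ember→Machine M4 (2181 ops/s), Umbra→Machine M1 (1571 ops/s), Juno→Machine M6 (1386 ops/s) — total 1937+2181+1571+1386 = 7075 ops/s.
Row-greedy (each tenant in turn takes its best remaining instance) gives 5858 ops/s, worse by 1217.
Swapping Umbra↔Juno (Umbra→Machine M6 1524 ops/s, Juno→Machine M1 1392 ops/s) loses 41.
Iris's own top instance is Machine M4 (2032 ops/s), but forcing Iris→Machine M4 and reassigning the rest optimally gives only 6971 ops/s — worse by 104.

Iris receives Machine M7.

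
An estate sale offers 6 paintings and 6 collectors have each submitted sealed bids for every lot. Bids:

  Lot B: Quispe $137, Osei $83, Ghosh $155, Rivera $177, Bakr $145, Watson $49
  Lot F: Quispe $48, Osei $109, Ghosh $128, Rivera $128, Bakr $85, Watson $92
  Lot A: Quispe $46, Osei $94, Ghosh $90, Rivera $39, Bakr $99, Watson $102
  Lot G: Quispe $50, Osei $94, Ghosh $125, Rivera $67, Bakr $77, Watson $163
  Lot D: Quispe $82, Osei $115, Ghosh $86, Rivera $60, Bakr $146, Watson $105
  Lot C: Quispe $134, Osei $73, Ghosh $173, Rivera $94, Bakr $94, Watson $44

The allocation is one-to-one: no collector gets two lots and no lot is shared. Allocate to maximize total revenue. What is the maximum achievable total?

Maximum total: $842

Optimal: Quispe→Lot C ($134), Osei→Lot A ($94), Ghosh→Lot F ($128), Rivera→Lot B ($177), Bakr→Lot D ($146), Watson→Lot G ($163) — total 134+94+128+177+146+163 = $842.
Max-entry greedy (repeatedly take the single best remaining cell) gives $814, worse by 28.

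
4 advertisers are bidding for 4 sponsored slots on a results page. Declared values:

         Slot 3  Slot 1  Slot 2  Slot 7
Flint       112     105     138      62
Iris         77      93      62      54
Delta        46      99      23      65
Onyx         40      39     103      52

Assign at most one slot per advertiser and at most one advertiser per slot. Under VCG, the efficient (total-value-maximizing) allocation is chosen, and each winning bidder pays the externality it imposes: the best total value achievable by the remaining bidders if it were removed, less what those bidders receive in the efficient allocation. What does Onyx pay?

Efficient allocation: Flint→Slot 3 ($112), Iris→Slot 1 ($93), Delta→Slot 7 ($65), Onyx→Slot 2 ($103); total welfare W = $373.
Onyx receives Slot 2 at value $103, so the others get W − 103 = $270.
Without Onyx: best allocation of the remaining 3 bidders over all 4 slots is Flint→Slot 2 ($138), Iris→Slot 3 ($77), Delta→Slot 1 ($99), total $314.
VCG payment = (others' best without Onyx) − (others' welfare with Onyx) = 314 − 270 = $44.

Onyx pays $44.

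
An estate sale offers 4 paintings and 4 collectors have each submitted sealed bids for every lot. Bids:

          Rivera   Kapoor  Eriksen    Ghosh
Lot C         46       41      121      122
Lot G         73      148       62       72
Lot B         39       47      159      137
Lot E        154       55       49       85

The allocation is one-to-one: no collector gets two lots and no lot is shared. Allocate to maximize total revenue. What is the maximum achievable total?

Max total: $583

Optimal: Rivera→Lot E ($154), Kapoor→Lot G ($148), Eriksen→Lot B ($159), Ghosh→Lot C ($122) — total 154+148+159+122 = $583.
Next-best assignment: Rivera→Lot E, Kapoor→Lot G, Eriksen→Lot C, Ghosh→Lot B = $560.
No other one-to-one assignment exceeds $583.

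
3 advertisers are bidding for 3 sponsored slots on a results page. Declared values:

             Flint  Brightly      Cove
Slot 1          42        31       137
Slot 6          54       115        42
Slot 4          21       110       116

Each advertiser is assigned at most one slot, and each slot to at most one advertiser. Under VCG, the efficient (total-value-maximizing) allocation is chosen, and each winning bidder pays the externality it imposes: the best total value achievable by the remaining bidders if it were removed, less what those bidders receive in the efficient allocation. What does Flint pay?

Flint pays $5.

Efficient allocation: Flint→Slot 6 ($54), Brightly→Slot 4 ($110), Cove→Slot 1 ($137); total welfare W = $301.
Flint receives Slot 6 at value $54, so the others get W − 54 = $247.
Without Flint: best allocation of the remaining 2 bidders over all 3 slots is Brightly→Slot 6 ($115), Cove→Slot 1 ($137), total $252.
VCG payment = (others' best without Flint) − (others' welfare with Flint) = 252 − 247 = $5.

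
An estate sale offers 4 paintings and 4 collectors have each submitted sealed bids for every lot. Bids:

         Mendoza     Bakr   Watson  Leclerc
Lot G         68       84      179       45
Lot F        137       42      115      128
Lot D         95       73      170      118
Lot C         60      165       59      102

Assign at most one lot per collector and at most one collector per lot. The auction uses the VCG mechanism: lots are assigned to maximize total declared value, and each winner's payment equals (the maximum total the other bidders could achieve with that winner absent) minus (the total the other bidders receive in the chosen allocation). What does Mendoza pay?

Mendoza pays $10.

Efficient allocation: Mendoza→Lot F ($137), Bakr→Lot C ($165), Watson→Lot G ($179), Leclerc→Lot D ($118); total welfare W = $599.
Mendoza receives Lot F at value $137, so the others get W − 137 = $462.
Without Mendoza: best allocation of the remaining 3 bidders over all 4 lots is Bakr→Lot C ($165), Watson→Lot G ($179), Leclerc→Lot F ($128), total $472.
VCG payment = (others' best without Mendoza) − (others' welfare with Mendoza) = 472 − 462 = $10.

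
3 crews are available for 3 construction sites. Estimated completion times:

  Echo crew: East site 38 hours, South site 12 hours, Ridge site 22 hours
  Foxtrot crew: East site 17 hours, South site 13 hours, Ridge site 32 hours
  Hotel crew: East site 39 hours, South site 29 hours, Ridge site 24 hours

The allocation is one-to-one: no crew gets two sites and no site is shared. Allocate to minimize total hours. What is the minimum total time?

Minimum total: 53 hours

Optimal: Echo crew→South site (12 hours), Foxtrot crew→East site (17 hours), Hotel crew→Ridge site (24 hours) — total 12+17+24 = 53 hours.
Next-best assignment: Echo crew→Ridge site, Foxtrot crew→East site, Hotel crew→South site = 68 hours.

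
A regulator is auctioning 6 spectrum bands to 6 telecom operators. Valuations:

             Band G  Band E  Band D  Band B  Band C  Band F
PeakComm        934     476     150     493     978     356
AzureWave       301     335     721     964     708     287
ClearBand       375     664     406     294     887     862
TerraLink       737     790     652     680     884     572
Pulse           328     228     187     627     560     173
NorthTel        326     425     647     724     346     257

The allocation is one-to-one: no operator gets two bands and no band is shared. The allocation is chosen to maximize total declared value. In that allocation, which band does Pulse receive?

Pulse receives Band C.

This is a one-to-one assignment (maximum-weight bipartite matching).
Optimal: PeakComm→Band G ($934M), AzureWave→Band B ($964M), ClearBand→Band F ($862M), TerraLink→Band E ($790M), Pulse→Band C ($560M), NorthTel→Band D ($647M) — total 934+964+862+790+560+647 = $4757M.
Row-greedy (each operator in turn takes its best remaining band) gives $4569M, worse by 188.
Next-best assignment: PeakComm→Band G, AzureWave→Band D, ClearBand→Band F, TerraLink→Band E, Pulse→Band C, NorthTel→Band B = $4591M.
Every other assignment is strictly worse.
Pulse's own top band is Band B ($627M), but forcing Pulse→Band B and reassigning the rest optimally gives only $4568M — worse by 189.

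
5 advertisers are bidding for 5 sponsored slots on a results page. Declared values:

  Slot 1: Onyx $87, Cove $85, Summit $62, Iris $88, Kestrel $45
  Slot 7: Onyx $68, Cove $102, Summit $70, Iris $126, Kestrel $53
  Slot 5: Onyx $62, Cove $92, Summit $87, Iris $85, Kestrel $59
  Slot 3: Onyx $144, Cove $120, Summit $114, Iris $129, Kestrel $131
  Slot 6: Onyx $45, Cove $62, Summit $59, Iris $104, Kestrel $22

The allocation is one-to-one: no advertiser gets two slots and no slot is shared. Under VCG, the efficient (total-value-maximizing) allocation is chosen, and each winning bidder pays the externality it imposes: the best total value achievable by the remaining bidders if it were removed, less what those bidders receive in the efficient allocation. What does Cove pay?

Efficient allocation: Onyx→Slot 1 ($87), Cove→Slot 7 ($102), Summit→Slot 5 ($87), Iris→Slot 6 ($104), Kestrel→Slot 3 ($131); total welfare W = $511.
Cove receives Slot 7 at value $102, so the others get W − 102 = $409.
Without Cove: best allocation of the remaining 4 bidders over all 5 slots is Onyx→Slot 1 ($87), Summit→Slot 5 ($87), Iris→Slot 7 ($126), Kestrel→Slot 3 ($131), total $431.
VCG payment = (others' best without Cove) − (others' welfare with Cove) = 431 − 409 = $22.

Cove pays $22.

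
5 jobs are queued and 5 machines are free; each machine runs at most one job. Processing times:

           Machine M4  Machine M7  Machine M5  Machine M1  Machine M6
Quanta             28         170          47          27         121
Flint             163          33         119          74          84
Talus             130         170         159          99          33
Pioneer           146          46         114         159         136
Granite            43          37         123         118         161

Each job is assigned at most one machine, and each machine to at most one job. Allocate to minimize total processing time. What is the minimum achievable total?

Minimum total: 243 min

Treat this as an assignment problem: match each job to one machine.
Optimal: Quanta→Machine M5 (47 min), Flint→Machine M1 (74 min), Talus→Machine M6 (33 min), Pioneer→Machine M7 (46 min), Granite→Machine M4 (43 min) — total 47+74+33+46+43 = 243 min.
Min-entry greedy (repeatedly take the single cheapest remaining cell) gives 250 min, worse by 7.
Swapping Pioneer↔Quanta (Pioneer→Machine M5 114 min, Quanta→Machine M7 170 min) adds 191.
Every other assignment is strictly worse.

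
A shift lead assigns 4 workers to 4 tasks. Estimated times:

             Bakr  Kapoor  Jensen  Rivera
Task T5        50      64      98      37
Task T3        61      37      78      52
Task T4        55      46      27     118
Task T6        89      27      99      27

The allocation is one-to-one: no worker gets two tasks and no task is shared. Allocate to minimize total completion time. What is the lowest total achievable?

Minimum total: 141 min

This is the linear assignment problem.
Optimal: Bakr→Task T5 (50 min), Kapoor→Task T3 (37 min), Jensen→Task T4 (27 min), Rivera→Task T6 (27 min) — total 50+37+27+27 = 141 min.
Column-greedy (each task in turn goes to its cheapest remaining worker) gives 190 min, worse by 49.
No other one-to-one assignment undercuts 141 min.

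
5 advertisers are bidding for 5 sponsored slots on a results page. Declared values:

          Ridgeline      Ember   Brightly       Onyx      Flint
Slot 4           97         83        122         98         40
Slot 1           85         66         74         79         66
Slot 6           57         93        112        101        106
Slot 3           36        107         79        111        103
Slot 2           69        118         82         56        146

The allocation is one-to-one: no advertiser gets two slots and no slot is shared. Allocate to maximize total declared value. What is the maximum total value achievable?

Optimal: Ridgeline→Slot 1 ($85), Ember→Slot 3 ($107), Brightly→Slot 4 ($122), Onyx→Slot 6 ($101), Flint→Slot 2 ($146) — total 85+107+122+101+146 = $561.
Column-greedy (each slot in turn goes to its best remaining advertiser) gives $542, worse by 19.

Max total: $561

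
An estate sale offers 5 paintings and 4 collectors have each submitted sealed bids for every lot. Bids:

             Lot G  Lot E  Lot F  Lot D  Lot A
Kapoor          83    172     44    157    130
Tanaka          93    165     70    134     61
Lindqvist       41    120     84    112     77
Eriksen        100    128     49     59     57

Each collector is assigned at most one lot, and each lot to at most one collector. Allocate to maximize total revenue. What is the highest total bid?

Optimal: Kapoor→Lot A ($130), Tanaka→Lot E ($165), Lindqvist→Lot D ($112), Eriksen→Lot G ($100) — total 130+165+112+100 = $507.
Next-best assignment: Kapoor→Lot D, Tanaka→Lot E, Lindqvist→Lot F, Eriksen→Lot G = $506.
Swapping Eriksen↔Kapoor (Eriksen→Lot A $57, Kapoor→Lot G $83) loses 90.
Every other assignment is strictly worse.

Max total: $507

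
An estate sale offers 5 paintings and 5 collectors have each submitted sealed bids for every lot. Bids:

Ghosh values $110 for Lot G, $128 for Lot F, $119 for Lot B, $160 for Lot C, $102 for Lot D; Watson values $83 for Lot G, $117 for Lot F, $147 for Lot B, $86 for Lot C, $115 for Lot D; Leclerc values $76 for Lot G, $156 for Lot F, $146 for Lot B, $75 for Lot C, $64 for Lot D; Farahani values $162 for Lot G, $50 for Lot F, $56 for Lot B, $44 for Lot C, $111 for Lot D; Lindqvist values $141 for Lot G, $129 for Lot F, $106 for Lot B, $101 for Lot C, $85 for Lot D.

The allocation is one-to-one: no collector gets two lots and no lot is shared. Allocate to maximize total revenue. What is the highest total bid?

Maximum total: $715

Optimal: Ghosh→Lot C ($160), Watson→Lot B ($147), Leclerc→Lot F ($156), Farahani→Lot D ($111), Lindqvist→Lot G ($141) — total 160+147+156+111+141 = $715.
Max-entry greedy (repeatedly take the single best remaining cell) gives $710, worse by 5.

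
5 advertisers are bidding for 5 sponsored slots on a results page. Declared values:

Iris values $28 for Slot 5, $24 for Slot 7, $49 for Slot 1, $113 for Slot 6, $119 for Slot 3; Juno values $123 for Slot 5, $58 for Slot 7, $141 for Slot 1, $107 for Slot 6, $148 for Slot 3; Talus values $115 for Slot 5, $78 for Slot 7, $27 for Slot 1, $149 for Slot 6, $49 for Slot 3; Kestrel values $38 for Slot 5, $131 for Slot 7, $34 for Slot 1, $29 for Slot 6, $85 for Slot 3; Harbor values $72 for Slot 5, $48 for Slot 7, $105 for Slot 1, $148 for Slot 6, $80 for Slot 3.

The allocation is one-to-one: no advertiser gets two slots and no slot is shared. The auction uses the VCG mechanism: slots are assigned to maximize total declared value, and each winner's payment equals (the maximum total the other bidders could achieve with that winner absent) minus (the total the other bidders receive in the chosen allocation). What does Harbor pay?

Harbor pays $34.

Efficient allocation: Iris→Slot 3 ($119), Juno→Slot 1 ($141), Talus→Slot 5 ($115), Kestrel→Slot 7 ($131), Harbor→Slot 6 ($148); total welfare W = $654.
Harbor receives Slot 6 at value $148, so the others get W − 148 = $506.
Without Harbor: best allocation of the remaining 4 bidders over all 5 slots is Iris→Slot 3 ($119), Juno→Slot 1 ($141), Talus→Slot 6 ($149), Kestrel→Slot 7 ($131), total $540.
VCG payment = (others' best without Harbor) − (others' welfare with Harbor) = 540 − 506 = $34.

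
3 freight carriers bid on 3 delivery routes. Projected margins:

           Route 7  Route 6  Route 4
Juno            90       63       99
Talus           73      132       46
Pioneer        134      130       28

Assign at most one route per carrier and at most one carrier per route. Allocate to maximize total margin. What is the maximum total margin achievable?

Max total: $365k

Optimal: Juno→Route 4 ($99k), Talus→Route 6 ($132k), Pioneer→Route 7 ($134k) — total 99+132+134 = $365k.
Next-best assignment: Juno→Route 4, Talus→Route 7, Pioneer→Route 6 = $302k.
Swapping Pioneer↔Juno (Pioneer→Route 4 $28k, Juno→Route 7 $90k) loses 115.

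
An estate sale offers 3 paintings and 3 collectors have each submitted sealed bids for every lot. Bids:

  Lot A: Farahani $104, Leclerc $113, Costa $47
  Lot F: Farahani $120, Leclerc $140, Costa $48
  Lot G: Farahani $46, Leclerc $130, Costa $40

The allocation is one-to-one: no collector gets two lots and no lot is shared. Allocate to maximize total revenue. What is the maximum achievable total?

Max total: $297

This is a one-to-one assignment (maximum-weight bipartite matching).
Optimal: Farahani→Lot F ($120), Leclerc→Lot G ($130), Costa→Lot A ($47) — total 120+130+47 = $297.
Next-best assignment: Farahani→Lot A, Leclerc→Lot F, Costa→Lot G = $284.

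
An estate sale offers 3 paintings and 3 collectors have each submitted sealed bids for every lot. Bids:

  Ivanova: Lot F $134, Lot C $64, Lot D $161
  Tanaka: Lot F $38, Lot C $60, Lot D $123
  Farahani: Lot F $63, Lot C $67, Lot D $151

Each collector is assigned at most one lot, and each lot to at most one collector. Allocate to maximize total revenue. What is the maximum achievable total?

Max total: $345

Optimal: Ivanova→Lot F ($134), Tanaka→Lot C ($60), Farahani→Lot D ($151) — total 134+60+151 = $345.
Max-entry greedy (repeatedly take the single best remaining cell) gives $266, worse by 79.
Next-best assignment: Ivanova→Lot F, Tanaka→Lot D, Farahani→Lot C = $324.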